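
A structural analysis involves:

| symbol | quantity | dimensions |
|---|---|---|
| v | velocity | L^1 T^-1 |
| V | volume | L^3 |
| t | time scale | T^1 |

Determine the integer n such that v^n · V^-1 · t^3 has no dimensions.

3

Balance the L exponent: (1)·n from v, plus −(3) + 3·(0) = -3 from the rest, must sum to zero.
n − 3 = 0, so n = 3.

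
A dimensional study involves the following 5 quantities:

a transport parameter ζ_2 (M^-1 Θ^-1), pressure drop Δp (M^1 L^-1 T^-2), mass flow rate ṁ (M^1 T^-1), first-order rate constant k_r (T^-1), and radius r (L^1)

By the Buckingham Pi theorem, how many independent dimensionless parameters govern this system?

1

There are 5 variables and 4 base dimensions (M, L, T, Θ).
The dimension matrix has rank 4.
Independent dimensionless groups: 5 − 4 = 1.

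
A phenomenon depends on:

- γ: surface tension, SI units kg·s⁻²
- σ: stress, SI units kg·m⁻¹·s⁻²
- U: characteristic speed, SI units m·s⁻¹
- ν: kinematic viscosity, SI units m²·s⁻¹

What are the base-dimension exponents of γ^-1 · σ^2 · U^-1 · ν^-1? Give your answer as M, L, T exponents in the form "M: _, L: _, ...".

M: 1, L: -5, T: 0

Collect each base-dimension exponent across the product:
  M: −(1) + 2·(1) − (0) − (0) = 1
  L: −(0) + 2·(-1) − (1) − (2) = -5
  T: −(-2) + 2·(-2) − (-1) − (-1) = 0
So the dimensions are [M L⁻⁵].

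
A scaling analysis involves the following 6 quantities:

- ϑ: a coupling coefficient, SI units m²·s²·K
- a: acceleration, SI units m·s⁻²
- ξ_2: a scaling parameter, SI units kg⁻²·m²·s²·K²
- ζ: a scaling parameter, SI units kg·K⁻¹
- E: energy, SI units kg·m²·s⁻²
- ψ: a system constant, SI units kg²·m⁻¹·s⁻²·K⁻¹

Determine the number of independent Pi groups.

2

There are 6 variables and 4 base dimensions (M, L, T, Θ).
The dimension matrix has rank 4.
Independent dimensionless groups: 6 − 4 = 2.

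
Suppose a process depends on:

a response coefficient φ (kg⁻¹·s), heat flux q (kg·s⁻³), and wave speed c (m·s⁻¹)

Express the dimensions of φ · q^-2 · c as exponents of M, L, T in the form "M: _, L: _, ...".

M: -3, L: 1, T: 6

Collect each base-dimension exponent across the product:
  M: (-1) − 2·(1) + (0) = -3
  L: (0) − 2·(0) + (1) = 1
  T: (1) − 2·(-3) + (-1) = 6
So the dimensions are [M⁻³ L T⁶].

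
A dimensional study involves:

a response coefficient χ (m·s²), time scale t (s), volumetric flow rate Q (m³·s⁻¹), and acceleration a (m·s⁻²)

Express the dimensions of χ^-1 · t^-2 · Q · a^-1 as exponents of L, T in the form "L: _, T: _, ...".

L: 1, T: -3

Collect each base-dimension exponent across the product:
  L: −(1) − 2·(0) + (3) − (1) = 1
  T: −(2) − 2·(1) + (-1) − (-2) = -3
So the dimensions are [L T⁻³].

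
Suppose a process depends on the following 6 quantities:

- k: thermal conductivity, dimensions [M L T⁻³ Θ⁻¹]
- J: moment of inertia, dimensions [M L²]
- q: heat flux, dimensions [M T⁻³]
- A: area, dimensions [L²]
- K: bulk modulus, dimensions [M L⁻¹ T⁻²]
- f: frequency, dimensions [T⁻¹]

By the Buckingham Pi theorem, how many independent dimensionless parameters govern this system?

2

There are 6 variables and 4 base dimensions (M, L, T, Θ).
The dimension matrix has rank 4.
Independent dimensionless groups: 6 − 4 = 2.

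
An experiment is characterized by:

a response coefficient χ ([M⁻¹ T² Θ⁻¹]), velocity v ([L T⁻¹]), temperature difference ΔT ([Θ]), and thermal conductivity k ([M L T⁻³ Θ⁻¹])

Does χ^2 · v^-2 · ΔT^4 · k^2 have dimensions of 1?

yes

Sum the exponent of each base dimension across the product:
  M: 2·[χ]_M − 2·[v]_M + 4·[ΔT]_M + 2·[k]_M = 2·(-1) − 2·(0) + 4·(0) + 2·(1) = 0
  L: 2·[χ]_L − 2·[v]_L + 4·[ΔT]_L + 2·[k]_L = 2·(0) − 2·(1) + 4·(0) + 2·(1) = 0
  T: 2·[χ]_T − 2·[v]_T + 4·[ΔT]_T + 2·[k]_T = 2·(2) − 2·(-1) + 4·(0) + 2·(-3) = 0
  Θ: 2·[χ]_Θ − 2·[v]_Θ + 4·[ΔT]_Θ + 2·[k]_Θ = 2·(-1) − 2·(0) + 4·(1) + 2·(-1) = 0
All base exponents vanish — dimensionless.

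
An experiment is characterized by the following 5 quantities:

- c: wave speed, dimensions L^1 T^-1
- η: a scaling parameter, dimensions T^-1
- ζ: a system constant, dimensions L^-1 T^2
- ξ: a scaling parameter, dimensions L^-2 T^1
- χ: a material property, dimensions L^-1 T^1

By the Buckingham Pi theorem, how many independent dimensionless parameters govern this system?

3

There are 5 variables and 2 base dimensions (L, T).
The dimension matrix has rank 2.
Independent dimensionless groups: 5 − 2 = 3.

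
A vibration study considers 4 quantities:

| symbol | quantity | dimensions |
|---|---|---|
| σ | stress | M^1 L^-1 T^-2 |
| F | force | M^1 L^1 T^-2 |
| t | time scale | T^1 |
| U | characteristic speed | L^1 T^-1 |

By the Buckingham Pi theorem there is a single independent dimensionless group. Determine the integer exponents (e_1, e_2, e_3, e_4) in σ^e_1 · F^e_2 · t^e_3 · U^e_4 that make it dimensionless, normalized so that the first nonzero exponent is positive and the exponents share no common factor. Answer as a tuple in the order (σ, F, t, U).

(1, -1, 2, 2)

M: e_1·(1) + e_2·(1) + e_3·(0) + e_4·(0) = 0
L: e_1·(-1) + e_2·(1) + e_3·(0) + e_4·(1) = 0
T: e_1·(-2) + e_2·(-2) + e_3·(1) + e_4·(-1) = 0
Solving this homogeneous linear system for the smallest-integer solution (first nonzero entry positive) gives (1, -1, 2, 2).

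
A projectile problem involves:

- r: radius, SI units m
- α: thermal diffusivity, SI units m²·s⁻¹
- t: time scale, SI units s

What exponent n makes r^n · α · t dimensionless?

-2

Balance the L exponent: (1)·n from r, plus (2) + (0) = 2 from the rest, must sum to zero.
n + 2 = 0, so n = -2.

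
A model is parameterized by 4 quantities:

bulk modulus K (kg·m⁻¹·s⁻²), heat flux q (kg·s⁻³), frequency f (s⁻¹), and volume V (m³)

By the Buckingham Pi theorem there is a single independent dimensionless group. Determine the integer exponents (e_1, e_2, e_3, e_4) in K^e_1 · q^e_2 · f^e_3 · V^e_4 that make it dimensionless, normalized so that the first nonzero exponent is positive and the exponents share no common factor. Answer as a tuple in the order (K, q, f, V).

(3, -3, 3, 1)

M: e_1·(1) + e_2·(1) + e_3·(0) + e_4·(0) = 0
L: e_1·(-1) + e_2·(0) + e_3·(0) + e_4·(3) = 0
T: e_1·(-2) + e_2·(-3) + e_3·(-1) + e_4·(0) = 0
Solving this homogeneous linear system for the smallest-integer solution (first nonzero entry positive) gives (3, -3, 3, 1).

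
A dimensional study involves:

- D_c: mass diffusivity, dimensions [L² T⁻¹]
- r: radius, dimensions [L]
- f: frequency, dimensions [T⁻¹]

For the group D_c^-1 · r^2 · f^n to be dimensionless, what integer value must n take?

Balance the T exponent: (-1)·n from f, plus −(-1) + 2·(0) = 1 from the rest, must sum to zero.
−n + 1 = 0, so n = 1.

1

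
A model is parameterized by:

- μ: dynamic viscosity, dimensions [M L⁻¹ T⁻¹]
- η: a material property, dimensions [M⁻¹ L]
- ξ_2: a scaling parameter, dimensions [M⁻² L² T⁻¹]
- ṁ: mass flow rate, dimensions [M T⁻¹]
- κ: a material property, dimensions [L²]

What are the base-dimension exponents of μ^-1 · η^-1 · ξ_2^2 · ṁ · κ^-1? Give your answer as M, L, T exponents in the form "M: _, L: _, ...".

Collect each base-dimension exponent across the product:
  M: −(1) − (-1) + 2·(-2) + (1) − (0) = -3
  L: −(-1) − (1) + 2·(2) + (0) − (2) = 2
  T: −(-1) − (0) + 2·(-1) + (-1) − (0) = -2
So the dimensions are [M⁻³ L² T⁻²].

M: -3, L: 2, T: -2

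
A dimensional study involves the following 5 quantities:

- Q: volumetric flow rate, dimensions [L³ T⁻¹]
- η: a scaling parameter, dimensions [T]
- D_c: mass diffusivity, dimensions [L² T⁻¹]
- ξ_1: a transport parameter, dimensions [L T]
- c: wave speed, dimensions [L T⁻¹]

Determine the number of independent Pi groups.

There are 5 variables and 2 base dimensions (L, T).
The dimension matrix has rank 2.
Independent dimensionless groups: 5 − 2 = 3.

3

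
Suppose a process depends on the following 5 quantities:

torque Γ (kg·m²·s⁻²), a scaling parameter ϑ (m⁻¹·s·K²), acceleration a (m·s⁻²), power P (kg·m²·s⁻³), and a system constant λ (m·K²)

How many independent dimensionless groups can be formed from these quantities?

There are 5 variables and 4 base dimensions (M, L, T, Θ).
The dimension matrix has rank 4.
Independent dimensionless groups: 5 − 4 = 1.

1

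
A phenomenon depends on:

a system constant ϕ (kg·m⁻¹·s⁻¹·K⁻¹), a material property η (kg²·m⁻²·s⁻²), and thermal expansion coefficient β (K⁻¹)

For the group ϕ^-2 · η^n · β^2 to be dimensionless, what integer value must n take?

1

Balance the M exponent: (2)·n from η, plus −2·(1) + 2·(0) = -2 from the rest, must sum to zero.
2n − 2 = 0, so n = 1.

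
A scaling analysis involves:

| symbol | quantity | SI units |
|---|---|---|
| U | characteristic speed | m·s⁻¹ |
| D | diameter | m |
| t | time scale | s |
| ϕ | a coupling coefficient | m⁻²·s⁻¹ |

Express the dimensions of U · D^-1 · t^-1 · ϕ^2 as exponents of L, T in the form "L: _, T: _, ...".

Collect each base-dimension exponent across the product:
  L: (1) − (1) − (0) + 2·(-2) = -4
  T: (-1) − (0) − (1) + 2·(-1) = -4
So the dimensions are [L⁻⁴ T⁻⁴].

L: -4, T: -4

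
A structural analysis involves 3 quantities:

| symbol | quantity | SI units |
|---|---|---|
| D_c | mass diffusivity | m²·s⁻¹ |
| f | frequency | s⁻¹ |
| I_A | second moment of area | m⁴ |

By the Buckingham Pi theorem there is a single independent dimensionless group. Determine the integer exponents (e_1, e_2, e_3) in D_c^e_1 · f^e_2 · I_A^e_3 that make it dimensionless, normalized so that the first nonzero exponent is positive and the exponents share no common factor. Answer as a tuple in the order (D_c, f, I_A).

(2, -2, -1)

L: e_1·(2) + e_2·(0) + e_3·(4) = 0
T: e_1·(-1) + e_2·(-1) + e_3·(0) = 0
Solving this homogeneous linear system for the smallest-integer solution (first nonzero entry positive) gives (2, -2, -1).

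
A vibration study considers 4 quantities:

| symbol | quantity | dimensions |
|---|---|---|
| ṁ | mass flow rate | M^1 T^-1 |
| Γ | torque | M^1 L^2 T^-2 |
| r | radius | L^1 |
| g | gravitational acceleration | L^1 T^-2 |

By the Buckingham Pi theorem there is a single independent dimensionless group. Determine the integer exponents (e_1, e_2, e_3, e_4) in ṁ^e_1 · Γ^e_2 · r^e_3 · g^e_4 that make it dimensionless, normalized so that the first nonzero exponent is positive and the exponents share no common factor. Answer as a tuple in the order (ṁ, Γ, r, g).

(2, -2, 3, 1)

M: e_1·(1) + e_2·(1) + e_3·(0) + e_4·(0) = 0
L: e_1·(0) + e_2·(2) + e_3·(1) + e_4·(1) = 0
T: e_1·(-1) + e_2·(-2) + e_3·(0) + e_4·(-2) = 0
Solving this homogeneous linear system for the smallest-integer solution (first nonzero entry positive) gives (2, -2, 3, 1).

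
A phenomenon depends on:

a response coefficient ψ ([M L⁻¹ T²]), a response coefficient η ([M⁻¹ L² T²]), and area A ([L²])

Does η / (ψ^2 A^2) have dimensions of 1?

Sum the exponent of each base dimension across the product:
  M: −2·[ψ]_M + [η]_M − 2·[A]_M = −2·(1) + (-1) − 2·(0) = -3
  L: −2·[ψ]_L + [η]_L − 2·[A]_L = −2·(-1) + (2) − 2·(2) = 0
  T: −2·[ψ]_T + [η]_T − 2·[A]_T = −2·(2) + (2) − 2·(0) = -2
Net dimensions [M⁻³ T⁻²] ≠ [1] — not dimensionless.

no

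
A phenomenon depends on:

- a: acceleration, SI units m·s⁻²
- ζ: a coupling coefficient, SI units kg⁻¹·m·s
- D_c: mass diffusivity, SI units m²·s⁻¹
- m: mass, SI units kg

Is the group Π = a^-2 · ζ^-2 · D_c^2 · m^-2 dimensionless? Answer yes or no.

Sum the exponent of each base dimension across the product:
  M: −2·[a]_M − 2·[ζ]_M + 2·[D_c]_M − 2·[m]_M = −2·(0) − 2·(-1) + 2·(0) − 2·(1) = 0
  L: −2·[a]_L − 2·[ζ]_L + 2·[D_c]_L − 2·[m]_L = −2·(1) − 2·(1) + 2·(2) − 2·(0) = 0
  T: −2·[a]_T − 2·[ζ]_T + 2·[D_c]_T − 2·[m]_T = −2·(-2) − 2·(1) + 2·(-1) − 2·(0) = 0
All base exponents vanish — dimensionless.

yes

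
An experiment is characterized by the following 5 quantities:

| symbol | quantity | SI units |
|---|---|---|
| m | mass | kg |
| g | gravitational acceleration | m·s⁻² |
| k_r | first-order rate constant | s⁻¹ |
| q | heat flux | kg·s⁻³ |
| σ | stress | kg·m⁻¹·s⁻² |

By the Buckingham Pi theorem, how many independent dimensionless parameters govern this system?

There are 5 variables and 3 base dimensions (M, L, T).
The dimension matrix has rank 3.
Independent dimensionless groups: 5 − 3 = 2.

2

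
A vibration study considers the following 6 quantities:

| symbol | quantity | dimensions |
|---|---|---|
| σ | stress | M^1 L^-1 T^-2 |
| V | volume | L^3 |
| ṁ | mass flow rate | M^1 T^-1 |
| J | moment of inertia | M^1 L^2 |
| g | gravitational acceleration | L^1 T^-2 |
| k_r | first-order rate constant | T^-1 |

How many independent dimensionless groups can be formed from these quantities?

3

There are 6 variables and 3 base dimensions (M, L, T).
The dimension matrix has rank 3.
Independent dimensionless groups: 6 − 3 = 3.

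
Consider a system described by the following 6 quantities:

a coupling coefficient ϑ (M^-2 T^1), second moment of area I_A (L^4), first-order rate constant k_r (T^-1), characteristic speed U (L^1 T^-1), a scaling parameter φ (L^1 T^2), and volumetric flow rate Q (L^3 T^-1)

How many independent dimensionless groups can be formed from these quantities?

There are 6 variables and 3 base dimensions (M, L, T).
The dimension matrix has rank 3.
Independent dimensionless groups: 6 − 3 = 3.

3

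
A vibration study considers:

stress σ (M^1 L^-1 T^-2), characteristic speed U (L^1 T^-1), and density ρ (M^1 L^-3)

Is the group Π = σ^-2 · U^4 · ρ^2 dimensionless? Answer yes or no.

Sum the exponent of each base dimension across the product:
  M: −2·[σ]_M + 4·[U]_M + 2·[ρ]_M = −2·(1) + 4·(0) + 2·(1) = 0
  L: −2·[σ]_L + 4·[U]_L + 2·[ρ]_L = −2·(-1) + 4·(1) + 2·(-3) = 0
  T: −2·[σ]_T + 4·[U]_T + 2·[ρ]_T = −2·(-2) + 4·(-1) + 2·(0) = 0
All base exponents vanish — dimensionless.

yes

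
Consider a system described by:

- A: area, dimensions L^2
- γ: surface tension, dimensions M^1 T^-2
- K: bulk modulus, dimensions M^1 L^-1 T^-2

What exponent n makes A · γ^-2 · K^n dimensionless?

2

Balance the M exponent: (1)·n from K, plus (0) − 2·(1) = -2 from the rest, must sum to zero.
n − 2 = 0, so n = 2.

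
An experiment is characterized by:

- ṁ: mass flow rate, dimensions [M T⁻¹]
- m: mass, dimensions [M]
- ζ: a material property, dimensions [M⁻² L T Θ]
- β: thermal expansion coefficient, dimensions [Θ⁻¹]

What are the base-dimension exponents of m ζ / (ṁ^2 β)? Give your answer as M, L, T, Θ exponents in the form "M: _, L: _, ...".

Collect each base-dimension exponent across the product:
  M: −2·(1) + (1) + (-2) − (0) = -3
  L: −2·(0) + (0) + (1) − (0) = 1
  T: −2·(-1) + (0) + (1) − (0) = 3
  Θ: −2·(0) + (0) + (1) − (-1) = 2
So the dimensions are [M⁻³ L T³ Θ²].

M: -3, L: 1, T: 3, Θ: 2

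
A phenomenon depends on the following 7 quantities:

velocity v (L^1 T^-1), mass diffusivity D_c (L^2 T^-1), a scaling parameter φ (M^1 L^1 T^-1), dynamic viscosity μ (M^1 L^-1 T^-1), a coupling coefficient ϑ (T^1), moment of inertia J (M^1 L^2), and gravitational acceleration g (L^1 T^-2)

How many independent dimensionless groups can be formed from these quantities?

4

There are 7 variables and 3 base dimensions (M, L, T).
The dimension matrix has rank 3.
Independent dimensionless groups: 7 − 3 = 4.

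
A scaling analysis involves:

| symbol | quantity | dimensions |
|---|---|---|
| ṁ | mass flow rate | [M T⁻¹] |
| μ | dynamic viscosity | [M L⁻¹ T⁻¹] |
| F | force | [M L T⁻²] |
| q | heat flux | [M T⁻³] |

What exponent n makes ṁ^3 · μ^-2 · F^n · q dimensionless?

Balance the M exponent: (1)·n from F, plus 3·(1) − 2·(1) + (1) = 2 from the rest, must sum to zero.
n + 2 = 0, so n = -2.

-2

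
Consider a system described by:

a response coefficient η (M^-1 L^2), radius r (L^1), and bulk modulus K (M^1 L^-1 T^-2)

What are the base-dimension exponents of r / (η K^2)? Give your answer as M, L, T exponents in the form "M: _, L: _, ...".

Collect each base-dimension exponent across the product:
  M: −(-1) + (0) − 2·(1) = -1
  L: −(2) + (1) − 2·(-1) = 1
  T: −(0) + (0) − 2·(-2) = 4
So the dimensions are [M⁻¹ L T⁴].

M: -1, L: 1, T: 4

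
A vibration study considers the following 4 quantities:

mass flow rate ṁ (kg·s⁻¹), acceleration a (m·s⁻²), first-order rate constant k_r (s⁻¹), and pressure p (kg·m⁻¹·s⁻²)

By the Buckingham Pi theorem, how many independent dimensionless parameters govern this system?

1

There are 4 variables and 3 base dimensions (M, L, T).
The dimension matrix has rank 3.
Independent dimensionless groups: 4 − 3 = 1.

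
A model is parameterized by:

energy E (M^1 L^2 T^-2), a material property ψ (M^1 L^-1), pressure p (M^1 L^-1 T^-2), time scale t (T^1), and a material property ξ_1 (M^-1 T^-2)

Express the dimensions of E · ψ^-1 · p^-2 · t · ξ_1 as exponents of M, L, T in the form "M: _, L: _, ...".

Collect each base-dimension exponent across the product:
  M: (1) − (1) − 2·(1) + (0) + (-1) = -3
  L: (2) − (-1) − 2·(-1) + (0) + (0) = 5
  T: (-2) − (0) − 2·(-2) + (1) + (-2) = 1
So the dimensions are [M⁻³ L⁵ T].

M: -3, L: 5, T: 1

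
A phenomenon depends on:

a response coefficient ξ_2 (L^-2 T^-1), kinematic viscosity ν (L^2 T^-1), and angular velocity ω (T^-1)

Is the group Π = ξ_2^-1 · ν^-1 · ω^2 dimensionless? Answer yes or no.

yes

Sum the exponent of each base dimension across the product:
  L: −[ξ_2]_L − [ν]_L + 2·[ω]_L = −(-2) − (2) + 2·(0) = 0
  T: −[ξ_2]_T − [ν]_T + 2·[ω]_T = −(-1) − (-1) + 2·(-1) = 0
All base exponents vanish — dimensionless.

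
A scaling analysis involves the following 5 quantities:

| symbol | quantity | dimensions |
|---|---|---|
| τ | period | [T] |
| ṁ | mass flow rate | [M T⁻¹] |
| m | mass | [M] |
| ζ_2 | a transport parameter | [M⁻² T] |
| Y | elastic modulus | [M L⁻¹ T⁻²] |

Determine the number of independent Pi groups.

2

There are 5 variables and 3 base dimensions (M, L, T).
The dimension matrix has rank 3.
Independent dimensionless groups: 5 − 3 = 2.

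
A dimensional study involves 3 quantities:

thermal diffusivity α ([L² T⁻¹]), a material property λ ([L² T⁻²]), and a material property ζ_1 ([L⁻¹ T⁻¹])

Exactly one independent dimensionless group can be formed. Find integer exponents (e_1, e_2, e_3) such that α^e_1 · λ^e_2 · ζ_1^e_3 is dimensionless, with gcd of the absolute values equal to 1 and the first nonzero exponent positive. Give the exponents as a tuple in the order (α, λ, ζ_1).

L: e_1·(2) + e_2·(2) + e_3·(-1) = 0
T: e_1·(-1) + e_2·(-2) + e_3·(-1) = 0
Solving this homogeneous linear system for the smallest-integer solution (first nonzero entry positive) gives (4, -3, 2).

(4, -3, 2)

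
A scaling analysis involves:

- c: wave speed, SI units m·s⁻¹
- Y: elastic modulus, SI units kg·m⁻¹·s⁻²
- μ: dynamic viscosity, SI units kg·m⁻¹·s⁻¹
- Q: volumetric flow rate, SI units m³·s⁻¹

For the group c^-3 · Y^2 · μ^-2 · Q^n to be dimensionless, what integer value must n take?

Balance the L exponent: (3)·n from Q, plus −3·(1) + 2·(-1) − 2·(-1) = -3 from the rest, must sum to zero.
3n − 3 = 0, so n = 1.

1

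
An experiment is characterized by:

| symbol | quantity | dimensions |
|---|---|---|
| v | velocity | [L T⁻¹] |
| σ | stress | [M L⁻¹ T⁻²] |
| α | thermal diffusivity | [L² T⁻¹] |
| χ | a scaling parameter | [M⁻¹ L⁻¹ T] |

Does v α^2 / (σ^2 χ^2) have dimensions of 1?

Sum the exponent of each base dimension across the product:
  M: [v]_M − 2·[σ]_M + 2·[α]_M − 2·[χ]_M = (0) − 2·(1) + 2·(0) − 2·(-1) = 0
  L: [v]_L − 2·[σ]_L + 2·[α]_L − 2·[χ]_L = (1) − 2·(-1) + 2·(2) − 2·(-1) = 9
  T: [v]_T − 2·[σ]_T + 2·[α]_T − 2·[χ]_T = (-1) − 2·(-2) + 2·(-1) − 2·(1) = -1
Net dimensions [L⁹ T⁻¹] ≠ [1] — not dimensionless.

no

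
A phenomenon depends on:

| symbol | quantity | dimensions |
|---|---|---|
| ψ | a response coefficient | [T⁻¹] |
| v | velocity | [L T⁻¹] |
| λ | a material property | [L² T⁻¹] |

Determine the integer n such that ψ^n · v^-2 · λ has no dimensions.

Balance the T exponent: (-1)·n from ψ, plus −2·(-1) + (-1) = 1 from the rest, must sum to zero.
−n + 1 = 0, so n = 1.

1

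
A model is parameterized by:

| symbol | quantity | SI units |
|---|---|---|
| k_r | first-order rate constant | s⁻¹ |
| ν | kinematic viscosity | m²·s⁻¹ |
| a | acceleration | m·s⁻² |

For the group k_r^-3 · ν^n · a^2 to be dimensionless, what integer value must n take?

Balance the L exponent: (2)·n from ν, plus −3·(0) + 2·(1) = 2 from the rest, must sum to zero.
2n + 2 = 0, so n = -1.

-1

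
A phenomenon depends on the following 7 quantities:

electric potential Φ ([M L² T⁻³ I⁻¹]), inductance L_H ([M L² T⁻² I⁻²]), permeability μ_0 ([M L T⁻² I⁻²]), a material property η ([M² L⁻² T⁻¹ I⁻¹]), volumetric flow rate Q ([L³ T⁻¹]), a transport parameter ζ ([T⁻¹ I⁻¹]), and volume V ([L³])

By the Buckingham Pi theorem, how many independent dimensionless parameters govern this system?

3

There are 7 variables and 4 base dimensions (M, L, T, I).
The dimension matrix has rank 4.
Independent dimensionless groups: 7 − 4 = 3.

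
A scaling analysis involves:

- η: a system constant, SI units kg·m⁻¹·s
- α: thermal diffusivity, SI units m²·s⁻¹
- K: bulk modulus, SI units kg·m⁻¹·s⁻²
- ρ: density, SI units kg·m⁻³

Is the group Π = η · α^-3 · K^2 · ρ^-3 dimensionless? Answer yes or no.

yes

Sum the exponent of each base dimension across the product:
  M: [η]_M − 3·[α]_M + 2·[K]_M − 3·[ρ]_M = (1) − 3·(0) + 2·(1) − 3·(1) = 0
  L: [η]_L − 3·[α]_L + 2·[K]_L − 3·[ρ]_L = (-1) − 3·(2) + 2·(-1) − 3·(-3) = 0
  T: [η]_T − 3·[α]_T + 2·[K]_T − 3·[ρ]_T = (1) − 3·(-1) + 2·(-2) − 3·(0) = 0
All base exponents vanish — dimensionless.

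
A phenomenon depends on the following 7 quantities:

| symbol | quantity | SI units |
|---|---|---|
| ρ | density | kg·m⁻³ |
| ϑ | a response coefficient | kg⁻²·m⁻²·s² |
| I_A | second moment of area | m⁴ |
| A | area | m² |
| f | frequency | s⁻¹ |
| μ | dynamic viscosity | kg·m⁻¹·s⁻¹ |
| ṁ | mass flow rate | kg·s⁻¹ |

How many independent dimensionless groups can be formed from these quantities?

There are 7 variables and 3 base dimensions (M, L, T).
The dimension matrix has rank 3.
Independent dimensionless groups: 7 − 3 = 4.

4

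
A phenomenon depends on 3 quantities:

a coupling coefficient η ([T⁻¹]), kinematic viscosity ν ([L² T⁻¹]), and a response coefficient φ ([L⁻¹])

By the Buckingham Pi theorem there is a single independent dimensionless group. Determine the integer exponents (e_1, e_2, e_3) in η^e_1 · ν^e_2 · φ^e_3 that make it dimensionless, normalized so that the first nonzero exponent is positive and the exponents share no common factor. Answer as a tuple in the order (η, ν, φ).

(1, -1, -2)

L: e_1·(0) + e_2·(2) + e_3·(-1) = 0
T: e_1·(-1) + e_2·(-1) + e_3·(0) = 0
Solving this homogeneous linear system for the smallest-integer solution (first nonzero entry positive) gives (1, -1, -2).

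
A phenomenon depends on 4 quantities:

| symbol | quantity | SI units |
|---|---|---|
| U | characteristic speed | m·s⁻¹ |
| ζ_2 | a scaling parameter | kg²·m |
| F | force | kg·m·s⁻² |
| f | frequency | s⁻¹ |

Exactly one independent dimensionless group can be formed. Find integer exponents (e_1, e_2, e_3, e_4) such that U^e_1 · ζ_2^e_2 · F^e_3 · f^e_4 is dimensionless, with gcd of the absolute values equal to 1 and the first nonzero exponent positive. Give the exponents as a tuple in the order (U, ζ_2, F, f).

M: e_1·(0) + e_2·(2) + e_3·(1) + e_4·(0) = 0
L: e_1·(1) + e_2·(1) + e_3·(1) + e_4·(0) = 0
T: e_1·(-1) + e_2·(0) + e_3·(-2) + e_4·(-1) = 0
Solving this homogeneous linear system for the smallest-integer solution (first nonzero entry positive) gives (1, 1, -2, 3).

(1, 1, -2, 3)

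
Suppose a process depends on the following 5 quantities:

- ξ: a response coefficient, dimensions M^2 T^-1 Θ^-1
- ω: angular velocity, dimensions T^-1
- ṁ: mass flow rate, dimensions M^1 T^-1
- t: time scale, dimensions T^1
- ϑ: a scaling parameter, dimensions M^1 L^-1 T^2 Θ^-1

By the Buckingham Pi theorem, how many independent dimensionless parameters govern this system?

1

There are 5 variables and 4 base dimensions (M, L, T, Θ).
The dimension matrix has rank 4.
Independent dimensionless groups: 5 − 4 = 1.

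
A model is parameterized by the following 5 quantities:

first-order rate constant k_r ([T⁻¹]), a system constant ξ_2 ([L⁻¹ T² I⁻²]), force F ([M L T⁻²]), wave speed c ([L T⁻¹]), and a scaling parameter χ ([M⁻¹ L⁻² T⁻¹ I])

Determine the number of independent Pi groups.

There are 5 variables and 4 base dimensions (M, L, T, I).
The dimension matrix has rank 4.
Independent dimensionless groups: 5 − 4 = 1.

1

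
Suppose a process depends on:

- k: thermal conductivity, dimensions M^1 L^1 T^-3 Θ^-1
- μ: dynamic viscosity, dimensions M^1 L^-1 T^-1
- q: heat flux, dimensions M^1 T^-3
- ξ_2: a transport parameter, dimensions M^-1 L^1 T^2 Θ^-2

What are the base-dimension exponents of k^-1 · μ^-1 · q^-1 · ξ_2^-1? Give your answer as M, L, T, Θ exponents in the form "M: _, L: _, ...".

Collect each base-dimension exponent across the product:
  M: −(1) − (1) − (1) − (-1) = -2
  L: −(1) − (-1) − (0) − (1) = -1
  T: −(-3) − (-1) − (-3) − (2) = 5
  Θ: −(-1) − (0) − (0) − (-2) = 3
So the dimensions are [M⁻² L⁻¹ T⁵ Θ³].

M: -2, L: -1, T: 5, Θ: 3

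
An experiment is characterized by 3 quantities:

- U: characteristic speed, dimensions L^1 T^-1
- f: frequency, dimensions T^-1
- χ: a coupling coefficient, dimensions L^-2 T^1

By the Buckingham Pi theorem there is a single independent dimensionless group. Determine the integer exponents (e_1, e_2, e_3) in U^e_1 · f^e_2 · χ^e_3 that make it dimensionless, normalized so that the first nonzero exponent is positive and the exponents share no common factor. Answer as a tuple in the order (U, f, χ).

L: e_1·(1) + e_2·(0) + e_3·(-2) = 0
T: e_1·(-1) + e_2·(-1) + e_3·(1) = 0
Solving this homogeneous linear system for the smallest-integer solution (first nonzero entry positive) gives (2, -1, 1).

(2, -1, 1)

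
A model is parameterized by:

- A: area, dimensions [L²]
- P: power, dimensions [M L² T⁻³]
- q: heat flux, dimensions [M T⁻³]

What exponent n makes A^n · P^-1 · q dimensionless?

Balance the L exponent: (2)·n from A, plus −(2) + (0) = -2 from the rest, must sum to zero.
2n − 2 = 0, so n = 1.

1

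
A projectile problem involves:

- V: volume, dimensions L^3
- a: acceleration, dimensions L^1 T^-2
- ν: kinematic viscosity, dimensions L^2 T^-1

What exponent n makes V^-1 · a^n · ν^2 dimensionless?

-1

Balance the L exponent: (1)·n from a, plus −(3) + 2·(2) = 1 from the rest, must sum to zero.
n + 1 = 0, so n = -1.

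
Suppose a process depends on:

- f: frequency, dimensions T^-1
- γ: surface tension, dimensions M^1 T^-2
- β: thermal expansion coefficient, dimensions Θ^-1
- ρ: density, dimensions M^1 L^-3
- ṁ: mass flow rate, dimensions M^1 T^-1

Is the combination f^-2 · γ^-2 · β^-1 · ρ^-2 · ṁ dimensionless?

Sum the exponent of each base dimension across the product:
  M: −2·[f]_M − 2·[γ]_M − [β]_M − 2·[ρ]_M + [ṁ]_M = −2·(0) − 2·(1) − (0) − 2·(1) + (1) = -3
  L: −2·[f]_L − 2·[γ]_L − [β]_L − 2·[ρ]_L + [ṁ]_L = −2·(0) − 2·(0) − (0) − 2·(-3) + (0) = 6
  T: −2·[f]_T − 2·[γ]_T − [β]_T − 2·[ρ]_T + [ṁ]_T = −2·(-1) − 2·(-2) − (0) − 2·(0) + (-1) = 5
  Θ: −2·[f]_Θ − 2·[γ]_Θ − [β]_Θ − 2·[ρ]_Θ + [ṁ]_Θ = −2·(0) − 2·(0) − (-1) − 2·(0) + (0) = 1
Net dimensions [M⁻³ L⁶ T⁵ Θ] ≠ [1] — not dimensionless.

no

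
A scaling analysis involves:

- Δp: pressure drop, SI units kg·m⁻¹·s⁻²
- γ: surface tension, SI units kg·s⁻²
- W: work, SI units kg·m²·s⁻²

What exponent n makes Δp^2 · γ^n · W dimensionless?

Balance the M exponent: (1)·n from γ, plus 2·(1) + (1) = 3 from the rest, must sum to zero.
n + 3 = 0, so n = -3.

-3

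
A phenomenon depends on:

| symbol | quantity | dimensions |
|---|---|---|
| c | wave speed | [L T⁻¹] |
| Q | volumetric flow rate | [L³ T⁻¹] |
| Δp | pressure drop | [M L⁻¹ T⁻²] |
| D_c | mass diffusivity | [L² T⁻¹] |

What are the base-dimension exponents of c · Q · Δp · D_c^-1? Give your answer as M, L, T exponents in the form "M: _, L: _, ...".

Collect each base-dimension exponent across the product:
  M: (0) + (0) + (1) − (0) = 1
  L: (1) + (3) + (-1) − (2) = 1
  T: (-1) + (-1) + (-2) − (-1) = -3
So the dimensions are [M L T⁻³].

M: 1, L: 1, T: -3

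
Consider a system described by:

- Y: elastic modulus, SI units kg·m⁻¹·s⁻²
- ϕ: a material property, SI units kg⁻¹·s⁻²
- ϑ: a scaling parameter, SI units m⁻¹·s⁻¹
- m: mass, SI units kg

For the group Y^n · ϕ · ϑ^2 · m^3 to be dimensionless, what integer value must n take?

Balance the M exponent: (1)·n from Y, plus (-1) + 2·(0) + 3·(1) = 2 from the rest, must sum to zero.
n + 2 = 0, so n = -2.

-2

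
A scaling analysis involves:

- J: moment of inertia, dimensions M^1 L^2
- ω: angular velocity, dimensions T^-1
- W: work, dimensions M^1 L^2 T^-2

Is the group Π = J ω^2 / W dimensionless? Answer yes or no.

yes

Sum the exponent of each base dimension across the product:
  M: [J]_M + 2·[ω]_M − [W]_M = (1) + 2·(0) − (1) = 0
  L: [J]_L + 2·[ω]_L − [W]_L = (2) + 2·(0) − (2) = 0
  T: [J]_T + 2·[ω]_T − [W]_T = (0) + 2·(-1) − (-2) = 0
  N: [J]_N + 2·[ω]_N − [W]_N = (0) + 2·(0) − (0) = 0
All base exponents vanish — dimensionless.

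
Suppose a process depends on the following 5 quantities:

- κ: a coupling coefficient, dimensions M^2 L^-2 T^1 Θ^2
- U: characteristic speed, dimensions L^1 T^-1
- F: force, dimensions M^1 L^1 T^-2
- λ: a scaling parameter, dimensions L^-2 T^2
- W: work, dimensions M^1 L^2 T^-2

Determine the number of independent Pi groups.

1

There are 5 variables and 4 base dimensions (M, L, T, Θ).
The dimension matrix has rank 4.
Independent dimensionless groups: 5 − 4 = 1.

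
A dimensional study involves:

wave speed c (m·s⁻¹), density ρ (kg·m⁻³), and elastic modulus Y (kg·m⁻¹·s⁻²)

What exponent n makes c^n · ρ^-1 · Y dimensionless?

Balance the L exponent: (1)·n from c, plus −(-3) + (-1) = 2 from the rest, must sum to zero.
n + 2 = 0, so n = -2.

-2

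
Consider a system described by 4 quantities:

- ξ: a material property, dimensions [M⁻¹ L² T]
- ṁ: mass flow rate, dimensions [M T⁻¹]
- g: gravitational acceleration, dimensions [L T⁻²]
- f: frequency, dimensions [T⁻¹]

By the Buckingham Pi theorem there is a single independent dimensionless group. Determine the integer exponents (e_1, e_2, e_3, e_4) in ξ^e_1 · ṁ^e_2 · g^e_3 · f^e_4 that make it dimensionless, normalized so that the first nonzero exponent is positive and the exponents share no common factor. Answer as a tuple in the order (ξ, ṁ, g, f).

M: e_1·(-1) + e_2·(1) + e_3·(0) + e_4·(0) = 0
L: e_1·(2) + e_2·(0) + e_3·(1) + e_4·(0) = 0
T: e_1·(1) + e_2·(-1) + e_3·(-2) + e_4·(-1) = 0
Solving this homogeneous linear system for the smallest-integer solution (first nonzero entry positive) gives (1, 1, -2, 4).

(1, 1, -2, 4)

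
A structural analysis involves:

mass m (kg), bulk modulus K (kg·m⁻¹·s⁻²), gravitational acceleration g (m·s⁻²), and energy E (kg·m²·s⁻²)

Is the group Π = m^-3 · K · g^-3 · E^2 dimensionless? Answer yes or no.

Sum the exponent of each base dimension across the product:
  M: −3·[m]_M + [K]_M − 3·[g]_M + 2·[E]_M = −3·(1) + (1) − 3·(0) + 2·(1) = 0
  L: −3·[m]_L + [K]_L − 3·[g]_L + 2·[E]_L = −3·(0) + (-1) − 3·(1) + 2·(2) = 0
  T: −3·[m]_T + [K]_T − 3·[g]_T + 2·[E]_T = −3·(0) + (-2) − 3·(-2) + 2·(-2) = 0
All base exponents vanish — dimensionless.

yes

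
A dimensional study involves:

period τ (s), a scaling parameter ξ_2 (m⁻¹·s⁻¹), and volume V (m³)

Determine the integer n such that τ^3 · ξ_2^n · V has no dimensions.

Balance the L exponent: (-1)·n from ξ_2, plus 3·(0) + (3) = 3 from the rest, must sum to zero.
−n + 3 = 0, so n = 3.

3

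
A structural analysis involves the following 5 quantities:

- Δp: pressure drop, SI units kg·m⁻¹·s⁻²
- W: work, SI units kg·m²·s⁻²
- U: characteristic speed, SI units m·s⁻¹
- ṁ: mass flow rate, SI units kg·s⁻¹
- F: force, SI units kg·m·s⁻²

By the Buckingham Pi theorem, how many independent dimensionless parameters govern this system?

2

There are 5 variables and 3 base dimensions (M, L, T).
The dimension matrix has rank 3.
Independent dimensionless groups: 5 − 3 = 2.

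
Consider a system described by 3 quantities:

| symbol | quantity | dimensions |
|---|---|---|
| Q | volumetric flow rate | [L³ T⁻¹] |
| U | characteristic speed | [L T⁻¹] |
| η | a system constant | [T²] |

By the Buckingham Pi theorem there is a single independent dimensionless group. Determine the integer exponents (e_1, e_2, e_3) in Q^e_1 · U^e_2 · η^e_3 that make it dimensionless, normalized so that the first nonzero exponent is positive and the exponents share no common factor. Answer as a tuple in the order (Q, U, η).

L: e_1·(3) + e_2·(1) + e_3·(0) = 0
T: e_1·(-1) + e_2·(-1) + e_3·(2) = 0
Solving this homogeneous linear system for the smallest-integer solution (first nonzero entry positive) gives (1, -3, -1).

(1, -3, -1)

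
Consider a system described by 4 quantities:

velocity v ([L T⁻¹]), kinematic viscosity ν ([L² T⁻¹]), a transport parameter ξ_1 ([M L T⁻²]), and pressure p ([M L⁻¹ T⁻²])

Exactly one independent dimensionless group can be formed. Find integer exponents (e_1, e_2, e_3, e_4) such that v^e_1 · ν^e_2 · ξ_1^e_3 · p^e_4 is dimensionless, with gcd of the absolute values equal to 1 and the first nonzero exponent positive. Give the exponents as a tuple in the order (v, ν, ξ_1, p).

(2, -2, 1, -1)

M: e_1·(0) + e_2·(0) + e_3·(1) + e_4·(1) = 0
L: e_1·(1) + e_2·(2) + e_3·(1) + e_4·(-1) = 0
T: e_1·(-1) + e_2·(-1) + e_3·(-2) + e_4·(-2) = 0
Solving this homogeneous linear system for the smallest-integer solution (first nonzero entry positive) gives (2, -2, 1, -1).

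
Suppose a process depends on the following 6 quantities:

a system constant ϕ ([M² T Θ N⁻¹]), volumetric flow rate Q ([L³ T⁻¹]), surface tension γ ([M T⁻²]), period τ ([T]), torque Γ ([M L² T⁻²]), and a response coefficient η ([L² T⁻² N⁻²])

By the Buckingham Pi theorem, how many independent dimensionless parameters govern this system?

1

There are 6 variables and 5 base dimensions (M, L, T, Θ, N).
The dimension matrix has rank 5.
Independent dimensionless groups: 6 − 5 = 1.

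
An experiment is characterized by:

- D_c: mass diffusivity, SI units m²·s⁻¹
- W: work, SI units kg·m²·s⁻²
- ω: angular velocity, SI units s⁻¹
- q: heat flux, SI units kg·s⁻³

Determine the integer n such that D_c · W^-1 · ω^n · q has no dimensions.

Balance the T exponent: (-1)·n from ω, plus (-1) − (-2) + (-3) = -2 from the rest, must sum to zero.
−n − 2 = 0, so n = -2.

-2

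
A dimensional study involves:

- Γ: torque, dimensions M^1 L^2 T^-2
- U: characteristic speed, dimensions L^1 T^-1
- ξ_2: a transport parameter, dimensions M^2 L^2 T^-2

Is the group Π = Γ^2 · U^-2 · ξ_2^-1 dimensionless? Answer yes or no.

Sum the exponent of each base dimension across the product:
  M: 2·[Γ]_M − 2·[U]_M − [ξ_2]_M = 2·(1) − 2·(0) − (2) = 0
  L: 2·[Γ]_L − 2·[U]_L − [ξ_2]_L = 2·(2) − 2·(1) − (2) = 0
  T: 2·[Γ]_T − 2·[U]_T − [ξ_2]_T = 2·(-2) − 2·(-1) − (-2) = 0
All base exponents vanish — dimensionless.

yes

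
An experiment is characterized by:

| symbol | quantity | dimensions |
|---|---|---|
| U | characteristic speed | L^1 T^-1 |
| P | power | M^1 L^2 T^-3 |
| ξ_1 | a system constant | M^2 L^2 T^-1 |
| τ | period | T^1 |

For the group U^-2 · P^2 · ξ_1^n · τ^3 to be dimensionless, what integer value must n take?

-1

Balance the M exponent: (2)·n from ξ_1, plus −2·(0) + 2·(1) + 3·(0) = 2 from the rest, must sum to zero.
2n + 2 = 0, so n = -1.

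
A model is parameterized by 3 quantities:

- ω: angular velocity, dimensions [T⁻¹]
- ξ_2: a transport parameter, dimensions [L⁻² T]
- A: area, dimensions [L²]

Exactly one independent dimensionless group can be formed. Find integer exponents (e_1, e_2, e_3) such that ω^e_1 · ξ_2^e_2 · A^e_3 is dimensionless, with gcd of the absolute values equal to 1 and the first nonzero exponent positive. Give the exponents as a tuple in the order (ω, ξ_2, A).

L: e_1·(0) + e_2·(-2) + e_3·(2) = 0
T: e_1·(-1) + e_2·(1) + e_3·(0) = 0
Solving this homogeneous linear system for the smallest-integer solution (first nonzero entry positive) gives (1, 1, 1).

(1, 1, 1)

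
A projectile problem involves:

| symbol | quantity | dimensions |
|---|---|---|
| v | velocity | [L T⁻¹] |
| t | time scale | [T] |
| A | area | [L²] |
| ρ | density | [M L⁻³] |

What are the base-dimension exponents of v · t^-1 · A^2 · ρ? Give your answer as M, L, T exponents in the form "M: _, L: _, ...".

Collect each base-dimension exponent across the product:
  M: (0) − (0) + 2·(0) + (1) = 1
  L: (1) − (0) + 2·(2) + (-3) = 2
  T: (-1) − (1) + 2·(0) + (0) = -2
So the dimensions are [M L² T⁻²].

M: 1, L: 2, T: -2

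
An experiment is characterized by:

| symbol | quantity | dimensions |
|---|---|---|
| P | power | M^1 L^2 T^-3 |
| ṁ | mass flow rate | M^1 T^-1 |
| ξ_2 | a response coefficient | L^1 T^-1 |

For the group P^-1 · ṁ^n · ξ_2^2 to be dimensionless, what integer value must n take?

1

Balance the M exponent: (1)·n from ṁ, plus −(1) + 2·(0) = -1 from the rest, must sum to zero.
n − 1 = 0, so n = 1.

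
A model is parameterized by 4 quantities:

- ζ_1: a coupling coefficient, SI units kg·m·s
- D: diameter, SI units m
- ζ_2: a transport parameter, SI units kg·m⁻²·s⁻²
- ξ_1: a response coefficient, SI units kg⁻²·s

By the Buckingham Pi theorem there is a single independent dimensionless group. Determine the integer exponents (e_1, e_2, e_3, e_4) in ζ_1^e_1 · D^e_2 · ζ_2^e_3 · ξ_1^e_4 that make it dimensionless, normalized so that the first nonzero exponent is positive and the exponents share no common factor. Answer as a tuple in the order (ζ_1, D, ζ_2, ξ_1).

M: e_1·(1) + e_2·(0) + e_3·(1) + e_4·(-2) = 0
L: e_1·(1) + e_2·(1) + e_3·(-2) + e_4·(0) = 0
T: e_1·(1) + e_2·(0) + e_3·(-2) + e_4·(1) = 0
Solving this homogeneous linear system for the smallest-integer solution (first nonzero entry positive) gives (1, 1, 1, 1).

(1, 1, 1, 1)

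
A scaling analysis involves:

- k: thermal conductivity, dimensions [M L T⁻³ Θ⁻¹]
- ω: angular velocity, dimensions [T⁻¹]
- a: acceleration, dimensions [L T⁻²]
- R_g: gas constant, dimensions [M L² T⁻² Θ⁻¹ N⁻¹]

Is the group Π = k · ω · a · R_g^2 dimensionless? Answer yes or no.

Sum the exponent of each base dimension across the product:
  M: [k]_M + [ω]_M + [a]_M + 2·[R_g]_M = (1) + (0) + (0) + 2·(1) = 3
  L: [k]_L + [ω]_L + [a]_L + 2·[R_g]_L = (1) + (0) + (1) + 2·(2) = 6
  T: [k]_T + [ω]_T + [a]_T + 2·[R_g]_T = (-3) + (-1) + (-2) + 2·(-2) = -10
  Θ: [k]_Θ + [ω]_Θ + [a]_Θ + 2·[R_g]_Θ = (-1) + (0) + (0) + 2·(-1) = -3
  N: [k]_N + [ω]_N + [a]_N + 2·[R_g]_N = (0) + (0) + (0) + 2·(-1) = -2
Net dimensions [M³ L⁶ T⁻¹⁰ Θ⁻³ N⁻²] ≠ [1] — not dimensionless.

no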